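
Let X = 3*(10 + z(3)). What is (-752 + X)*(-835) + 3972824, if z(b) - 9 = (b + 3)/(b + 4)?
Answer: 31857013/7 ≈ 4.5510e+6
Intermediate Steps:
z(b) = 9 + (3 + b)/(4 + b) (z(b) = 9 + (b + 3)/(b + 4) = 9 + (3 + b)/(4 + b))
X = 417/7 (X = 3*(10 + (39 + 10*3)/(4 + 3)) = 3*(10 + (39 + 30)/7) = 3*(10 + (⅐)*69) = 3*(10 + 69/7) = 3*(139/7) = 417/7 ≈ 59.571)
(-752 + X)*(-835) + 3972824 = (-752 + 417/7)*(-835) + 3972824 = -4847/7*(-835) + 3972824 = 4047245/7 + 3972824 = 31857013/7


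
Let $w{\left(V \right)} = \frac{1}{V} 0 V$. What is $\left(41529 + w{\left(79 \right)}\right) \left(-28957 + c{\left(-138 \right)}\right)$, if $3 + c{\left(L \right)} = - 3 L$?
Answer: $-1185486834$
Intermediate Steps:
$c{\left(L \right)} = -3 - 3 L$
$w{\left(V \right)} = 0$ ($w{\left(V \right)} = 0 V = 0$)
$\left(41529 + w{\left(79 \right)}\right) \left(-28957 + c{\left(-138 \right)}\right) = \left(41529 + 0\right) \left(-28957 - -411\right) = 41529 \left(-28957 + \left(-3 + 414\right)\right) = 41529 \left(-28957 + 411\right) = 41529 \left(-28546\right) = -1185486834$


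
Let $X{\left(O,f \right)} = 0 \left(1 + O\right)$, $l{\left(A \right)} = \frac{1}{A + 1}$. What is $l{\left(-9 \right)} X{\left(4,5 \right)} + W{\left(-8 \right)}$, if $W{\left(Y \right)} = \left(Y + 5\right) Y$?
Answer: $24$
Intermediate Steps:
$W{\left(Y \right)} = Y \left(5 + Y\right)$ ($W{\left(Y \right)} = \left(5 + Y\right) Y = Y \left(5 + Y\right)$)
$l{\left(A \right)} = \frac{1}{1 + A}$
$X{\left(O,f \right)} = 0$
$l{\left(-9 \right)} X{\left(4,5 \right)} + W{\left(-8 \right)} = \frac{1}{1 - 9} \cdot 0 - 8 \left(5 - 8\right) = \frac{1}{-8} \cdot 0 - -24 = \left(- \frac{1}{8}\right) 0 + 24 = 0 + 24 = 24$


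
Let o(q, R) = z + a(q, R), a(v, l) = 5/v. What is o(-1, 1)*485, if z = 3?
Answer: -970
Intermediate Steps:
o(q, R) = 3 + 5/q
o(-1, 1)*485 = (3 + 5/(-1))*485 = (3 + 5*(-1))*485 = (3 - 5)*485 = -2*485 = -970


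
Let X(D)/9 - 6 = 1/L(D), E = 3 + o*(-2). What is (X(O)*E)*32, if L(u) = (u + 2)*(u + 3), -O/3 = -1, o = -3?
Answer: 78192/5 ≈ 15638.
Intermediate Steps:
O = 3 (O = -3*(-1) = 3)
E = 9 (E = 3 - 3*(-2) = 3 + 6 = 9)
L(u) = (2 + u)*(3 + u)
X(D) = 54 + 9/(6 + D² + 5*D)
(X(O)*E)*32 = ((9*(37 + 6*3² + 30*3)/(6 + 3² + 5*3))*9)*32 = ((9*(37 + 6*9 + 90)/(6 + 9 + 15))*9)*32 = ((9*(37 + 54 + 90)/30)*9)*32 = ((9*(1/30)*181)*9)*32 = ((543/10)*9)*32 = (4887/10)*32 = 78192/5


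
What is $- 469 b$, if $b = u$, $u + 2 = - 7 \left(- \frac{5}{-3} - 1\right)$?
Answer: $\frac{9380}{3} \approx 3126.7$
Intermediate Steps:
$u = - \frac{20}{3}$ ($u = -2 - 7 \left(- \frac{5}{-3} - 1\right) = -2 - 7 \left(\left(-5\right) \left(- \frac{1}{3}\right) - 1\right) = -2 - 7 \left(\frac{5}{3} - 1\right) = -2 - \frac{14}{3} = - \frac{20}{3} \approx -6.6667$)
$b = - \frac{20}{3} \approx -6.6667$
$- 469 b = \left(-469\right) \left(- \frac{20}{3}\right) = \frac{9380}{3}$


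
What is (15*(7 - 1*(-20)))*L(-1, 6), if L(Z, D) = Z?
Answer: -405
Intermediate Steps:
(15*(7 - 1*(-20)))*L(-1, 6) = (15*(7 - 1*(-20)))*(-1) = (15*(7 + 20))*(-1) = (15*27)*(-1) = 405*(-1) = -405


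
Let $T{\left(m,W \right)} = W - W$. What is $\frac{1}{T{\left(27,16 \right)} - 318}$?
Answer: $- \frac{1}{318} \approx -0.0031447$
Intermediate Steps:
$T{\left(m,W \right)} = 0$
$\frac{1}{T{\left(27,16 \right)} - 318} = \frac{1}{0 - 318} = \frac{1}{-318} = - \frac{1}{318}$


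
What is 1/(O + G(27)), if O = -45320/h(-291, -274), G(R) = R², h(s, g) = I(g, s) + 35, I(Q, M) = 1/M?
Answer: -1273/720498 ≈ -0.0017668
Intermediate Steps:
h(s, g) = 35 + 1/s (h(s, g) = 1/s + 35 = 35 + 1/s)
O = -1648515/1273 (O = -45320/(35 + 1/(-291)) = -45320/(35 - 1/291) = -45320/10184/291 = -45320*291/10184 = -1648515/1273 ≈ -1295.0)
1/(O + G(27)) = 1/(-1648515/1273 + 27²) = 1/(-1648515/1273 + 729) = 1/(-720498/1273) = -1273/720498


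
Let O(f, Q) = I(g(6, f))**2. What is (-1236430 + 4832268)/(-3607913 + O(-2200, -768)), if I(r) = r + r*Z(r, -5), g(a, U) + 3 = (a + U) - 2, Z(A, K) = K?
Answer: 3595838/73761703 ≈ 0.048749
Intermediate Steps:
g(a, U) = -5 + U + a (g(a, U) = -3 + ((a + U) - 2) = -3 + ((U + a) - 2) = -3 + (-2 + U + a) = -5 + U + a)
I(r) = -4*r (I(r) = r + r*(-5) = r - 5*r = -4*r)
O(f, Q) = (-4 - 4*f)**2 (O(f, Q) = (-4*(-5 + f + 6))**2 = (-4*(1 + f))**2 = (-4 - 4*f)**2)
(-1236430 + 4832268)/(-3607913 + O(-2200, -768)) = (-1236430 + 4832268)/(-3607913 + 16*(1 - 2200)**2) = 3595838/(-3607913 + 16*(-2199)**2) = 3595838/(-3607913 + 16*4835601) = 3595838/(-3607913 + 77369616) = 3595838/73761703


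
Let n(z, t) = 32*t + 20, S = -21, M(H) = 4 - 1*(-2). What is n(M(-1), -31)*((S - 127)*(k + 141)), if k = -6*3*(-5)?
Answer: 33230736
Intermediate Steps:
M(H) = 6 (M(H) = 4 + 2 = 6)
k = 90 (k = -18*(-5) = 90)
n(z, t) = 20 + 32*t
n(M(-1), -31)*((S - 127)*(k + 141)) = (20 + 32*(-31))*((-21 - 127)*(90 + 141)) = (20 - 992)*(-148*231) = -972*(-34188) = 33230736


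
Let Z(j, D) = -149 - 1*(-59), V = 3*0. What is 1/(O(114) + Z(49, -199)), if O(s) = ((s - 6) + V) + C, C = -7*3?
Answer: -⅓ ≈ -0.33333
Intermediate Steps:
V = 0
C = -21
Z(j, D) = -90 (Z(j, D) = -149 + 59 = -90)
O(s) = -27 + s (O(s) = ((s - 6) + 0) - 21 = ((-6 + s) + 0) - 21 = (-6 + s) - 21 = -27 + s)
1/(O(114) + Z(49, -199)) = 1/((-27 + 114) - 90) = 1/(87 - 90) = 1/(-3) = -⅓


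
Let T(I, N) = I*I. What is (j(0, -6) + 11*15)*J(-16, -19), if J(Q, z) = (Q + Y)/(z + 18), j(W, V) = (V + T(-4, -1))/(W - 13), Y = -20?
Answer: 76860/13 ≈ 5912.3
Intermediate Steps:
T(I, N) = I**2
j(W, V) = (16 + V)/(-13 + W) (j(W, V) = (V + (-4)**2)/(W - 13) = (V + 16)/(-13 + W) = (16 + V)/(-13 + W))
J(Q, z) = (-20 + Q)/(18 + z) (J(Q, z) = (Q - 20)/(z + 18) = (-20 + Q)/(18 + z))
(j(0, -6) + 11*15)*J(-16, -19) = ((16 - 6)/(-13 + 0) + 11*15)*((-20 - 16)/(18 - 19)) = (10/(-13) + 165)*(-36/(-1)) = (-1/13*10 + 165)*(-1*(-36)) = (-10/13 + 165)*36 = (2135/13)*36 = 76860/13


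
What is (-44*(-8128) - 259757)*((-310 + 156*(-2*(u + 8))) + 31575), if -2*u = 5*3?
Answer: 3044793375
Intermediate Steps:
u = -15/2 (u = -5*3/2 = -1/2*15 = -15/2 ≈ -7.5000)
(-44*(-8128) - 259757)*((-310 + 156*(-2*(u + 8))) + 31575) = (-44*(-8128) - 259757)*((-310 + 156*(-2*(-15/2 + 8))) + 31575) = (357632 - 259757)*((-310 + 156*(-2*1/2)) + 31575) = 97875*((-310 + 156*(-1)) + 31575) = 97875*((-310 - 156) + 31575) = 97875*(-466 + 31575) = 97875*31109 = 3044793375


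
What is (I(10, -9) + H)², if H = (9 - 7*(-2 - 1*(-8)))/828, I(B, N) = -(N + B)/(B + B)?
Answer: 961/119025 ≈ 0.0080739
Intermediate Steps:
I(B, N) = -(B + N)/(2*B)
H = -11/276 (H = (9 - 7*(-2 + 8))*(1/828) = (9 - 7*6)*(1/828) = (9 - 42)*(1/828) = -33*1/828 = -11/276 ≈ -0.039855)
(I(10, -9) + H)² = ((½)*(-1*10 - 1*(-9))/10 - 11/276)² = ((½)*(⅒)*(-10 + 9) - 11/276)² = ((½)*(⅒)*(-1) - 11/276)² = (-1/20 - 11/276)² = (-31/345)² = 961/119025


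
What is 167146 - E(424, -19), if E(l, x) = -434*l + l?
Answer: 350738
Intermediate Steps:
E(l, x) = -433*l
167146 - E(424, -19) = 167146 - (-433)*424 = 167146 - 1*(-183592) = 167146 + 183592 = 350738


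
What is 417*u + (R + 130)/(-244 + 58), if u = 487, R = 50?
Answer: 6295419/31 ≈ 2.0308e+5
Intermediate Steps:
417*u + (R + 130)/(-244 + 58) = 417*487 + (50 + 130)/(-244 + 58) = 203079 + 180/(-186) = 203079 + 180*(-1/186) = 203079 - 30/31 = 6295419/31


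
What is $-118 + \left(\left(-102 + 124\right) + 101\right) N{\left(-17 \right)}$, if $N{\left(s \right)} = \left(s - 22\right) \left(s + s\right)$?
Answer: $162980$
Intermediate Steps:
$N{\left(s \right)} = 2 s \left(-22 + s\right)$ ($N{\left(s \right)} = \left(-22 + s\right) 2 s = 2 s \left(-22 + s\right)$)
$-118 + \left(\left(-102 + 124\right) + 101\right) N{\left(-17 \right)} = -118 + \left(\left(-102 + 124\right) + 101\right) 2 \left(-17\right) \left(-22 - 17\right) = -118 + \left(22 + 101\right) 2 \left(-17\right) \left(-39\right) = -118 + 123 \cdot 1326 = -118 + 163098 = 162980$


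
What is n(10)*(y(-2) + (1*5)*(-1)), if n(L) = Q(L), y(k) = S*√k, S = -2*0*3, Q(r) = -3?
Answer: 15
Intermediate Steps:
S = 0 (S = 0*3 = 0)
y(k) = 0 (y(k) = 0*√k = 0)
n(L) = -3
n(10)*(y(-2) + (1*5)*(-1)) = -3*(0 + (1*5)*(-1)) = -3*(0 + 5*(-1)) = -3*(0 - 5) = -3*(-5) = 15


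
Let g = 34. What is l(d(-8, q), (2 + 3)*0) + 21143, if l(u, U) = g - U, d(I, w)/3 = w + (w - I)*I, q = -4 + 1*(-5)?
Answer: 21177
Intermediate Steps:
q = -9 (q = -4 - 5 = -9)
d(I, w) = 3*w + 3*I*(w - I) (d(I, w) = 3*(w + (w - I)*I) = 3*(w + I*(w - I)) = 3*w + 3*I*(w - I))
l(u, U) = 34 - U
l(d(-8, q), (2 + 3)*0) + 21143 = (34 - (2 + 3)*0) + 21143 = (34 - 5*0) + 21143 = (34 - 1*0) + 21143 = (34 + 0) + 21143 = 34 + 21143 = 21177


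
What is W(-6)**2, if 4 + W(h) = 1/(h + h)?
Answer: 2401/144 ≈ 16.674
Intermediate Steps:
W(h) = -4 + 1/(2*h) (W(h) = -4 + 1/(h + h) = -4 + 1/(2*h))
W(-6)**2 = (-4 + (1/2)/(-6))**2 = (-4 + (1/2)*(-1/6))**2 = (-4 - 1/12)**2 = (-49/12)**2 = 2401/144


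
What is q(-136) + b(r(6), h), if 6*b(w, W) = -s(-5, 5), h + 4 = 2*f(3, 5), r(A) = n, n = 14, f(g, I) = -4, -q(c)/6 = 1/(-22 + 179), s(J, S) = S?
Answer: -821/942 ≈ -0.87155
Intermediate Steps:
q(c) = -6/157 (q(c) = -6/(-22 + 179) = -6/157)
r(A) = 14
h = -12 (h = -4 + 2*(-4) = -4 - 8 = -12)
b(w, W) = -⅚ (b(w, W) = (-1*5)/6 = (⅙)*(-5) = -⅚)
q(-136) + b(r(6), h) = -6/157 - ⅚ = -821/942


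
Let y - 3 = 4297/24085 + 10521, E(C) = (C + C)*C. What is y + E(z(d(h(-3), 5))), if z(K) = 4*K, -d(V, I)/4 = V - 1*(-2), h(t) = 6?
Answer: 1042692117/24085 ≈ 43292.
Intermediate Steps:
d(V, I) = -8 - 4*V (d(V, I) = -4*(V - 1*(-2)) = -4*(V + 2) = -4*(2 + V) = -8 - 4*V)
E(C) = 2*C² (E(C) = (2*C)*C = 2*C²)
y = 253474837/24085 (y = 3 + (4297/24085 + 10521) = 3 + 253402582/24085 = 253474837/24085 ≈ 10524.)
y + E(z(d(h(-3), 5))) = 253474837/24085 + 2*(4*(-8 - 4*6))² = 253474837/24085 + 2*(4*(-8 - 24))² = 253474837/24085 + 2*(4*(-32))² = 253474837/24085 + 2*(-128)² = 253474837/24085 + 2*16384 = 253474837/24085 + 32768 = 1042692117/24085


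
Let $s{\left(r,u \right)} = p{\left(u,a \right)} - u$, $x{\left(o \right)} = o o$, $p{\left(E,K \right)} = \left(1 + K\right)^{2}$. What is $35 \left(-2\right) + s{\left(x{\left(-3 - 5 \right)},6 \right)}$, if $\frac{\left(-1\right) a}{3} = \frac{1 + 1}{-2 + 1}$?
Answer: $-27$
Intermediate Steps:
$a = 6$ ($a = - 3 \frac{1 + 1}{-2 + 1} = - 3 \frac{2}{-1} = - 3 \cdot 2 \left(-1\right) = \left(-3\right) \left(-2\right) = 6$)
$x{\left(o \right)} = o^{2}$
$s{\left(r,u \right)} = 49 - u$ ($s{\left(r,u \right)} = \left(1 + 6\right)^{2} - u = 7^{2} - u = 49 - u$)
$35 \left(-2\right) + s{\left(x{\left(-3 - 5 \right)},6 \right)} = 35 \left(-2\right) + \left(49 - 6\right) = -70 + \left(49 - 6\right) = -70 + 43 = -27$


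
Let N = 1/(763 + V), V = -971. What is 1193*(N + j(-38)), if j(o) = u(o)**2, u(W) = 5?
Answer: 6202407/208 ≈ 29819.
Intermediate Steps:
j(o) = 25 (j(o) = 5**2 = 25)
N = -1/208 (N = 1/(763 - 971) = 1/(-208) = -1/208 ≈ -0.0048077)
1193*(N + j(-38)) = 1193*(-1/208 + 25) = 1193*(5199/208) = 6202407/208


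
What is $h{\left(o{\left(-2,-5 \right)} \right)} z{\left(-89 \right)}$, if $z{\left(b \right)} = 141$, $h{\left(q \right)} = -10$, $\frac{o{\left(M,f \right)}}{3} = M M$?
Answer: $-1410$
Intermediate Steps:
$o{\left(M,f \right)} = 3 M^{2}$ ($o{\left(M,f \right)} = 3 M M = 3 M^{2}$)
$h{\left(o{\left(-2,-5 \right)} \right)} z{\left(-89 \right)} = \left(-10\right) 141 = -1410$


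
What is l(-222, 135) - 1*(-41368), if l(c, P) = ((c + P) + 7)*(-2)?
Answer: 41528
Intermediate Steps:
l(c, P) = -14 - 2*P - 2*c (l(c, P) = ((P + c) + 7)*(-2) = (7 + P + c)*(-2) = -14 - 2*P - 2*c)
l(-222, 135) - 1*(-41368) = (-14 - 2*135 - 2*(-222)) - 1*(-41368) = (-14 - 270 + 444) + 41368 = 160 + 41368 = 41528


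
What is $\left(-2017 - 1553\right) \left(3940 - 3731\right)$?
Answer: $-746130$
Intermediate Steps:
$\left(-2017 - 1553\right) \left(3940 - 3731\right) = \left(-3570\right) 209 = -746130$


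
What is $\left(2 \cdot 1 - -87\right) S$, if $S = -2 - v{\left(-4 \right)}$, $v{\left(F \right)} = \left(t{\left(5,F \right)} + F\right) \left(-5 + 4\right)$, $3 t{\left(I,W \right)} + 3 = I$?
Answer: $- \frac{1424}{3} \approx -474.67$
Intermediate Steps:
$t{\left(I,W \right)} = -1 + \frac{I}{3}$
$v{\left(F \right)} = - \frac{2}{3} - F$ ($v{\left(F \right)} = \left(\left(-1 + \frac{1}{3} \cdot 5\right) + F\right) \left(-5 + 4\right) = \left(\left(-1 + \frac{5}{3}\right) + F\right) \left(-1\right) = \left(\frac{2}{3} + F\right) \left(-1\right) = - \frac{2}{3} - F$)
$S = - \frac{16}{3}$ ($S = -2 - \left(- \frac{2}{3} - -4\right) = -2 - \left(- \frac{2}{3} + 4\right) = -2 - \frac{10}{3} = - \frac{16}{3} \approx -5.3333$)
$\left(2 \cdot 1 - -87\right) S = \left(2 \cdot 1 - -87\right) \left(- \frac{16}{3}\right) = \left(2 + 87\right) \left(- \frac{16}{3}\right) = 89 \left(- \frac{16}{3}\right) = - \frac{1424}{3}$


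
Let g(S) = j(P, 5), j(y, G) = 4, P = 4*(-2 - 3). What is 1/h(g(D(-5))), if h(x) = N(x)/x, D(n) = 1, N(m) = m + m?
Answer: 1/2 ≈ 0.50000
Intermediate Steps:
P = -20 (P = 4*(-5) = -20)
N(m) = 2*m
g(S) = 4
h(x) = 2 (h(x) = (2*x)/x = 2)
1/h(g(D(-5))) = 1/2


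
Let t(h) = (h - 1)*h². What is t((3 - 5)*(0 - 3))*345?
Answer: 62100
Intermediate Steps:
t(h) = h²*(-1 + h) (t(h) = (-1 + h)*h² = h²*(-1 + h))
t((3 - 5)*(0 - 3))*345 = (((3 - 5)*(0 - 3))²*(-1 + (3 - 5)*(0 - 3)))*345 = ((-2*(-3))²*(-1 - 2*(-3)))*345 = (6²*(-1 + 6))*345 = (36*5)*345 = 180*345 = 62100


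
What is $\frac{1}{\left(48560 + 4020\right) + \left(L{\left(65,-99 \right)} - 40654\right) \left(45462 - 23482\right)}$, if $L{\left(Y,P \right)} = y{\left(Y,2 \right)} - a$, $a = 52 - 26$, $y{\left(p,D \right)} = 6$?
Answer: $- \frac{1}{893961940} \approx -1.1186 \cdot 10^{-9}$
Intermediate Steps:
$a = 26$
$L{\left(Y,P \right)} = -20$ ($L{\left(Y,P \right)} = 6 - 26 = -20$)
$\frac{1}{\left(48560 + 4020\right) + \left(L{\left(65,-99 \right)} - 40654\right) \left(45462 - 23482\right)} = \frac{1}{\left(48560 + 4020\right) + \left(-20 - 40654\right) \left(45462 - 23482\right)} = \frac{1}{52580 - 894014520} = \frac{1}{-893961940} = - \frac{1}{893961940}$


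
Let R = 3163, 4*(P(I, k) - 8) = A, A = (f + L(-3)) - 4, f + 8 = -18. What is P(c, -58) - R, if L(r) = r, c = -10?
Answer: -12653/4 ≈ -3163.3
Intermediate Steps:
f = -26 (f = -8 - 18 = -26)
A = -33 (A = (-26 - 3) - 4 = -29 - 4 = -33)
P(I, k) = -¼ (P(I, k) = 8 + (¼)*(-33) = 8 - 33/4 = -¼)
P(c, -58) - R = -¼ - 1*3163 = -¼ - 3163 = -12653/4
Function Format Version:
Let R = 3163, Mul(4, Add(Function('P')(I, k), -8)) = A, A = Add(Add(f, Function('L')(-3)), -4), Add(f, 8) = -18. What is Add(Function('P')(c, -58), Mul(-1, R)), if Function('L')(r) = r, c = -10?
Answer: Rational(-12653, 4) ≈ -3163.3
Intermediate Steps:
f = -26 (f = Add(-8, -18) = -26)
A = -33 (A = Add(Add(-26, -3), -4) = Add(-29, -4) = -33)
Function('P')(I, k) = Rational(-1, 4) (Function('P')(I, k) = Add(8, Mul(Rational(1, 4), -33)) = Add(8, Rational(-33, 4)) = Rational(-1, 4))
Add(Function('P')(c, -58), Mul(-1, R)) = Add(Rational(-1, 4), Mul(-1, 3163)) = Add(Rational(-1, 4), -3163) = Rational(-12653, 4)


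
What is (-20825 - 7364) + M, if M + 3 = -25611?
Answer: -53803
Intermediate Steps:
M = -25614 (M = -3 - 25611 = -25614)
(-20825 - 7364) + M = (-20825 - 7364) - 25614 = -28189 - 25614 = -53803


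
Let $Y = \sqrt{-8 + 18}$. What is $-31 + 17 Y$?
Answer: $-31 + 17 \sqrt{10} \approx 22.759$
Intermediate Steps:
$Y = \sqrt{10} \approx 3.1623$
$-31 + 17 Y = -31 + 17 \sqrt{10}$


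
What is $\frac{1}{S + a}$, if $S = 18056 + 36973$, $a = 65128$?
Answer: $\frac{1}{120157} \approx 8.3224 \cdot 10^{-6}$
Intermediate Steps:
$S = 55029$
$\frac{1}{S + a} = \frac{1}{55029 + 65128} = \frac{1}{120157}$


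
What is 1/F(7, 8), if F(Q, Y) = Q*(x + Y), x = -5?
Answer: 1/21 ≈ 0.047619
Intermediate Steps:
F(Q, Y) = Q*(-5 + Y)
1/F(7, 8) = 1/(7*(-5 + 8)) = 1/(7*3) = 1/21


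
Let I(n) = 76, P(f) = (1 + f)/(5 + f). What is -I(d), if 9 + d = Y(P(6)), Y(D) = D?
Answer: -76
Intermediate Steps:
P(f) = (1 + f)/(5 + f)
d = -92/11 (d = -9 + (1 + 6)/(5 + 6) = -9 + 7/11 = -92/11 ≈ -8.3636)
-I(d) = -1*76 = -76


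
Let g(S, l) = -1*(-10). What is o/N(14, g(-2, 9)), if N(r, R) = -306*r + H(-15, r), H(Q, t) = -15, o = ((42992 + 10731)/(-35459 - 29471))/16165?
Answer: 53723/4512202241550 ≈ 1.1906e-8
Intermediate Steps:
g(S, l) = 10
o = -53723/1049593450 (o = (53723/(-64930))*(1/16165) = (53723*(-1/64930))*(1/16165) = -53723/64930*1/16165 = -53723/1049593450 ≈ -5.1185e-5)
N(r, R) = -15 - 306*r (N(r, R) = -306*r - 15 = -15 - 306*r)
o/N(14, g(-2, 9)) = -53723/(1049593450*(-15 - 306*14)) = -53723/(1049593450*(-15 - 4284)) = -53723/1049593450/(-4299) = -53723/1049593450*(-1/4299) = 53723/4512202241550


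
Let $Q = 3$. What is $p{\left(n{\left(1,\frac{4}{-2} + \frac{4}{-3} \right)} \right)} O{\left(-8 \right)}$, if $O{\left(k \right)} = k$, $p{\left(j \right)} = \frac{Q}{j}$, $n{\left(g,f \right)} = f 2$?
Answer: $\frac{18}{5} \approx 3.6$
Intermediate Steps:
$n{\left(g,f \right)} = 2 f$
$p{\left(j \right)} = \frac{3}{j}$
$p{\left(n{\left(1,\frac{4}{-2} + \frac{4}{-3} \right)} \right)} O{\left(-8 \right)} = \frac{3}{2 \left(\frac{4}{-2} + \frac{4}{-3}\right)} \left(-8\right) = \frac{3}{2 \left(4 \left(- \frac{1}{2}\right) + 4 \left(- \frac{1}{3}\right)\right)} \left(-8\right) = \frac{3}{2 \left(-2 - \frac{4}{3}\right)} \left(-8\right) = \frac{3}{2 \left(- \frac{10}{3}\right)} \left(-8\right) = \frac{3}{- \frac{20}{3}} \left(-8\right) = 3 \left(- \frac{3}{20}\right) \left(-8\right) = \left(- \frac{9}{20}\right) \left(-8\right) = \frac{18}{5}$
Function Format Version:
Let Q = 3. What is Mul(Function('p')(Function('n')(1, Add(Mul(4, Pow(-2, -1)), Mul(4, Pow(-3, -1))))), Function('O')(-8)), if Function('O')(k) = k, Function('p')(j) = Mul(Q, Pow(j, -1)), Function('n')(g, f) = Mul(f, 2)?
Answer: Rational(18, 5) ≈ 3.6000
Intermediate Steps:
Function('n')(g, f) = Mul(2, f)
Function('p')(j) = Mul(3, Pow(j, -1))
Mul(Function('p')(Function('n')(1, Add(Mul(4, Pow(-2, -1)), Mul(4, Pow(-3, -1))))), Function('O')(-8)) = Mul(Mul(3, Pow(Mul(2, Add(Mul(4, Pow(-2, -1)), Mul(4, Pow(-3, -1)))), -1)), -8) = Mul(Mul(3, Pow(Mul(2, Add(Mul(4, Rational(-1, 2)), Mul(4, Rational(-1, 3)))), -1)), -8) = Mul(Mul(3, Pow(Mul(2, Add(-2, Rational(-4, 3))), -1)), -8) = Mul(Mul(3, Pow(Mul(2, Rational(-10, 3)), -1)), -8) = Mul(Mul(3, Pow(Rational(-20, 3), -1)), -8) = Mul(Mul(3, Rational(-3, 20)), -8) = Mul(Rational(-9, 20), -8) = Rational(18, 5)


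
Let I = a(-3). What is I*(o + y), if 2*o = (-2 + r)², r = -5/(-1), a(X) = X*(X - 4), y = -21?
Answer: -693/2 ≈ -346.50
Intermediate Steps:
a(X) = X*(-4 + X)
r = 5 (r = -5*(-1) = 5)
o = 9/2 (o = (-2 + 5)²/2 = (½)*3² = (½)*9 = 9/2 ≈ 4.5000)
I = 21 (I = -3*(-4 - 3) = -3*(-7) = 21)
I*(o + y) = 21*(9/2 - 21) = 21*(-33/2) = -693/2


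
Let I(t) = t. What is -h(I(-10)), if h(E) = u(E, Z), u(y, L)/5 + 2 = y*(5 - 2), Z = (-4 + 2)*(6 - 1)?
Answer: 160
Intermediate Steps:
Z = -10 (Z = -2*5 = -10)
u(y, L) = -10 + 15*y (u(y, L) = -10 + 5*(y*(5 - 2)) = -10 + 5*(y*3) = -10 + 5*(3*y) = -10 + 15*y)
h(E) = -10 + 15*E
-h(I(-10)) = -(-10 + 15*(-10)) = -(-10 - 150) = -1*(-160) = 160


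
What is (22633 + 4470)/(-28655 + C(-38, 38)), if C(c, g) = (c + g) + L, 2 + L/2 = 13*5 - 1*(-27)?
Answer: -27103/28475 ≈ -0.95182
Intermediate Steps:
L = 180 (L = -4 + 2*(13*5 - 1*(-27)) = -4 + 2*(65 + 27) = -4 + 2*92 = -4 + 184 = 180)
C(c, g) = 180 + c + g (C(c, g) = (c + g) + 180 = 180 + c + g)
(22633 + 4470)/(-28655 + C(-38, 38)) = (22633 + 4470)/(-28655 + (180 - 38 + 38)) = 27103/(-28655 + 180) = 27103/(-28475) = 27103*(-1/28475) = -27103/28475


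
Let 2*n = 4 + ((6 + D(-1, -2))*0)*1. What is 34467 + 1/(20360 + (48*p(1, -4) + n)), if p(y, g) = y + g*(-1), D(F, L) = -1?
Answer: 710089135/20602 ≈ 34467.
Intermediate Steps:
p(y, g) = y - g
n = 2 (n = (4 + ((6 - 1)*0)*1)/2 = (4 + (5*0)*1)/2 = (4 + 0*1)/2 = (4 + 0)/2 = (½)*4 = 2)
34467 + 1/(20360 + (48*p(1, -4) + n)) = 34467 + 1/(20360 + (48*(1 - 1*(-4)) + 2)) = 34467 + 1/(20360 + (48*(1 + 4) + 2)) = 34467 + 1/(20360 + (48*5 + 2)) = 34467 + 1/(20360 + (240 + 2)) = 34467 + 1/(20360 + 242) = 34467 + 1/20602 = 710089135/20602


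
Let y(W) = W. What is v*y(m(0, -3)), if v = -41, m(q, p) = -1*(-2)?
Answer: -82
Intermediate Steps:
m(q, p) = 2
v*y(m(0, -3)) = -41*2 = -82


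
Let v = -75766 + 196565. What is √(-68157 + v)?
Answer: √52642 ≈ 229.44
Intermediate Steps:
v = 120799
√(-68157 + v) = √(-68157 + 120799) = √52642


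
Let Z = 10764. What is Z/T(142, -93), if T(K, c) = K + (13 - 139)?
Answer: 2691/4 ≈ 672.75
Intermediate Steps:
T(K, c) = -126 + K (T(K, c) = K - 126 = -126 + K)
Z/T(142, -93) = 10764/(-126 + 142) = 10764/16 = 10764*(1/16) = 2691/4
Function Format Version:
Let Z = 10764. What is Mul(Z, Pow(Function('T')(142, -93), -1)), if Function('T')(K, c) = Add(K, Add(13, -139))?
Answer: Rational(2691, 4) ≈ 672.75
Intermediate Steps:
Function('T')(K, c) = Add(-126, K) (Function('T')(K, c) = Add(K, -126) = Add(-126, K))
Mul(Z, Pow(Function('T')(142, -93), -1)) = Mul(10764, Pow(Add(-126, 142), -1)) = Mul(10764, Pow(16, -1)) = Mul(10764, Rational(1, 16)) = Rational(2691, 4)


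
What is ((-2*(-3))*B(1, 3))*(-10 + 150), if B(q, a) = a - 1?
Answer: 1680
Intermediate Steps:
B(q, a) = -1 + a
((-2*(-3))*B(1, 3))*(-10 + 150) = ((-2*(-3))*(-1 + 3))*(-10 + 150) = (6*2)*140 = 12*140 = 1680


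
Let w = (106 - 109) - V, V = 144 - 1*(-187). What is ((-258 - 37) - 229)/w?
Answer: 262/167 ≈ 1.5689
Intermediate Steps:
V = 331 (V = 144 + 187 = 331)
w = -334 (w = (106 - 109) - 1*331 = -3 - 331 = -334)
((-258 - 37) - 229)/w = ((-258 - 37) - 229)/(-334) = (-295 - 229)*(-1/334) = -524*(-1/334) = 262/167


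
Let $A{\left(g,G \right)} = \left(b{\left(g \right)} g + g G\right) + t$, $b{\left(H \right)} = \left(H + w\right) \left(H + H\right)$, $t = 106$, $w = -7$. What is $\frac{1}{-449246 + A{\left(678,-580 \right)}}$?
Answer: $\frac{1}{616053548} \approx 1.6232 \cdot 10^{-9}$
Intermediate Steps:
$b{\left(H \right)} = 2 H \left(-7 + H\right)$ ($b{\left(H \right)} = \left(H - 7\right) \left(H + H\right) = \left(-7 + H\right) 2 H = 2 H \left(-7 + H\right)$)
$A{\left(g,G \right)} = 106 + G g + 2 g^{2} \left(-7 + g\right)$ ($A{\left(g,G \right)} = \left(2 g \left(-7 + g\right) g + g G\right) + 106 = \left(2 g^{2} \left(-7 + g\right) + G g\right) + 106 = \left(G g + 2 g^{2} \left(-7 + g\right)\right) + 106 = 106 + G g + 2 g^{2} \left(-7 + g\right)$)
$\frac{1}{-449246 + A{\left(678,-580 \right)}} = \frac{1}{-449246 + \left(106 - 393240 + 2 \cdot 678^{2} \left(-7 + 678\right)\right)} = \frac{1}{-449246 + \left(106 - 393240 + 2 \cdot 459684 \cdot 671\right)} = \frac{1}{-449246 + \left(106 - 393240 + 616895928\right)} = \frac{1}{-449246 + 616502794} = \frac{1}{616053548}$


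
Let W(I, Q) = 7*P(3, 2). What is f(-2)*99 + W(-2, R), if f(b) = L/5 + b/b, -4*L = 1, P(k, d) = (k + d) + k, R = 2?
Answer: 3001/20 ≈ 150.05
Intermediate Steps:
P(k, d) = d + 2*k (P(k, d) = (d + k) + k = d + 2*k)
L = -¼ (L = -¼*1 = -¼ ≈ -0.25000)
f(b) = 19/20 (f(b) = -¼/5 + b/b = -¼*⅕ + 1 = -1/20 + 1 = 19/20)
W(I, Q) = 56 (W(I, Q) = 7*(2 + 2*3) = 7*(2 + 6) = 7*8 = 56)
f(-2)*99 + W(-2, R) = (19/20)*99 + 56 = 1881/20 + 56 = 3001/20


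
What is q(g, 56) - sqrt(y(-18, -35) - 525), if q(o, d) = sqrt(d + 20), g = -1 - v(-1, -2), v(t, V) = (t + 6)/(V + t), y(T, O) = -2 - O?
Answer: 2*sqrt(19) - 2*I*sqrt(123) ≈ 8.7178 - 22.181*I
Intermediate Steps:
v(t, V) = (6 + t)/(V + t)
g = 2/3 (g = -1 - (6 - 1)/(-2 - 1) = -1 - 5/(-3) = -1 - (-1)*5/3 = -1 - 1*(-5/3) = -1 + 5/3 = 2/3 ≈ 0.66667)
q(o, d) = sqrt(20 + d)
q(g, 56) - sqrt(y(-18, -35) - 525) = sqrt(20 + 56) - sqrt((-2 - 1*(-35)) - 525) = sqrt(76) - sqrt((-2 + 35) - 525) = 2*sqrt(19) - sqrt(33 - 525) = 2*sqrt(19) - sqrt(-492) = 2*sqrt(19) - 2*I*sqrt(123)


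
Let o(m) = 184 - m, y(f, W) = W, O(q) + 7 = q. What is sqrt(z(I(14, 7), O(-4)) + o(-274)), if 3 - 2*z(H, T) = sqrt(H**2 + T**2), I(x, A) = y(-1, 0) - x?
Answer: sqrt(1838 - 2*sqrt(317))/2 ≈ 21.227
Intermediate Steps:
O(q) = -7 + q
I(x, A) = -x (I(x, A) = 0 - x = -x)
z(H, T) = 3/2 - sqrt(H**2 + T**2)/2
sqrt(z(I(14, 7), O(-4)) + o(-274)) = sqrt((3/2 - sqrt((-1*14)**2 + (-7 - 4)**2)/2) + (184 - 1*(-274))) = sqrt((3/2 - sqrt((-14)**2 + (-11)**2)/2) + (184 + 274)) = sqrt((3/2 - sqrt(196 + 121)/2) + 458) = sqrt((3/2 - sqrt(317)/2) + 458) = sqrt(919/2 - sqrt(317)/2)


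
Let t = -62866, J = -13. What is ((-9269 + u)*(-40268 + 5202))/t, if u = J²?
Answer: -159550300/31433 ≈ -5075.9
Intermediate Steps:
u = 169 (u = (-13)² = 169)
((-9269 + u)*(-40268 + 5202))/t = ((-9269 + 169)*(-40268 + 5202))/(-62866) = -9100*(-35066)*(-1/62866) = 319100600*(-1/62866) = -159550300/31433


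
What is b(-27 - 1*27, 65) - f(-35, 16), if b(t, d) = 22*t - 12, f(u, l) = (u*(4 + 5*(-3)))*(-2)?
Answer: -430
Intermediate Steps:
f(u, l) = 22*u (f(u, l) = (u*(4 - 15))*(-2) = (u*(-11))*(-2) = -11*u*(-2) = 22*u)
b(t, d) = -12 + 22*t
b(-27 - 1*27, 65) - f(-35, 16) = (-12 + 22*(-27 - 1*27)) - 22*(-35) = (-12 + 22*(-27 - 27)) - 1*(-770) = (-12 + 22*(-54)) + 770 = (-12 - 1188) + 770 = -1200 + 770 = -430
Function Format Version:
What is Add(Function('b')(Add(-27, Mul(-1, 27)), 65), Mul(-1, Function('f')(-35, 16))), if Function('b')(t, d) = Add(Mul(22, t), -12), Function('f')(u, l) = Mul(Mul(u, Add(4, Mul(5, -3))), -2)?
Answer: -430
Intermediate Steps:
Function('f')(u, l) = Mul(22, u) (Function('f')(u, l) = Mul(Mul(u, Add(4, -15)), -2) = Mul(Mul(u, -11), -2) = Mul(Mul(-11, u), -2) = Mul(22, u))
Function('b')(t, d) = Add(-12, Mul(22, t))
Add(Function('b')(Add(-27, Mul(-1, 27)), 65), Mul(-1, Function('f')(-35, 16))) = Add(Add(-12, Mul(22, Add(-27, Mul(-1, 27)))), Mul(-1, Mul(22, -35))) = Add(Add(-12, Mul(22, Add(-27, -27))), Mul(-1, -770)) = Add(Add(-12, Mul(22, -54)), 770) = Add(Add(-12, -1188), 770) = Add(-1200, 770) = -430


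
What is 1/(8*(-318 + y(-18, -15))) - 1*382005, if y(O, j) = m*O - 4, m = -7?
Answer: -598983841/1568 ≈ -3.8201e+5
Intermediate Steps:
y(O, j) = -4 - 7*O (y(O, j) = -7*O - 4 = -4 - 7*O)
1/(8*(-318 + y(-18, -15))) - 1*382005 = 1/(8*(-318 + (-4 - 7*(-18)))) - 1*382005 = 1/(8*(-318 + (-4 + 126))) - 382005 = 1/(8*(-318 + 122)) - 382005 = 1/(8*(-196)) - 382005 = 1/(-1568) - 382005 = -1/1568 - 382005 = -598983841/1568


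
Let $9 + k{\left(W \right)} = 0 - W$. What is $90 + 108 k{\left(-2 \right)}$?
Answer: $-666$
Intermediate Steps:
$k{\left(W \right)} = -9 - W$ ($k{\left(W \right)} = -9 + \left(0 - W\right) = -9 - W$)
$90 + 108 k{\left(-2 \right)} = 90 + 108 \left(-9 - -2\right) = 90 + 108 \left(-9 + 2\right) = 90 + 108 \left(-7\right) = 90 - 756 = -666$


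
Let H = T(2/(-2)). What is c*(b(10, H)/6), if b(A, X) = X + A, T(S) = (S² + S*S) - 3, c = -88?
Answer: -132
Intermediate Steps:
T(S) = -3 + 2*S² (T(S) = (S² + S²) - 3 = 2*S² - 3 = -3 + 2*S²)
H = -1 (H = -3 + 2*(2/(-2))² = -3 + 2*(2*(-½))² = -3 + 2*(-1)² = -3 + 2*1 = -3 + 2 = -1)
b(A, X) = A + X
c*(b(10, H)/6) = -88*(10 - 1)/6 = -44*9/3 = -88*3/2 = -132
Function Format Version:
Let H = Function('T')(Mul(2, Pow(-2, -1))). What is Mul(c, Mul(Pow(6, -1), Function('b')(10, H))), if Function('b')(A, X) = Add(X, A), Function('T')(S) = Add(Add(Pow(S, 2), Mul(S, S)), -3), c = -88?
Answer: -132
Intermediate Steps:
Function('T')(S) = Add(-3, Mul(2, Pow(S, 2))) (Function('T')(S) = Add(Add(Pow(S, 2), Pow(S, 2)), -3) = Add(Mul(2, Pow(S, 2)), -3) = Add(-3, Mul(2, Pow(S, 2))))
H = -1 (H = Add(-3, Mul(2, Pow(Mul(2, Pow(-2, -1)), 2))) = Add(-3, Mul(2, Pow(Mul(2, Rational(-1, 2)), 2))) = Add(-3, Mul(2, Pow(-1, 2))) = Add(-3, Mul(2, 1)) = Add(-3, 2) = -1)
Function('b')(A, X) = Add(A, X)
Mul(c, Mul(Pow(6, -1), Function('b')(10, H))) = Mul(-88, Mul(Pow(6, -1), Add(10, -1))) = Mul(-88, Mul(Rational(1, 6), 9)) = Mul(-88, Rational(3, 2)) = -132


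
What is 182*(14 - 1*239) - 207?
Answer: -41157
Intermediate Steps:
182*(14 - 1*239) - 207 = 182*(14 - 239) - 207 = 182*(-225) - 207 = -40950 - 207 = -41157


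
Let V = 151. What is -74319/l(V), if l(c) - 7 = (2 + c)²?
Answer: -74319/23416 ≈ -3.1739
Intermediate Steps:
l(c) = 7 + (2 + c)²
-74319/l(V) = -74319/(7 + (2 + 151)²) = -74319/(7 + 153²) = -74319/(7 + 23409) = -74319/23416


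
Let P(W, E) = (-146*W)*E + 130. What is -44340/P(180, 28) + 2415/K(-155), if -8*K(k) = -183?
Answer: 474067714/4487831 ≈ 105.63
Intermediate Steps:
K(k) = 183/8 (K(k) = -1/8*(-183) = 183/8)
P(W, E) = 130 - 146*E*W (P(W, E) = -146*E*W + 130 = 130 - 146*E*W)
-44340/P(180, 28) + 2415/K(-155) = -44340/(130 - 146*28*180) + 2415/(183/8) = -44340/(130 - 735840) + 2415*(8/183) = -44340/(-735710) + 6440/61 = -44340*(-1/735710) + 6440/61 = 4434/73571 + 6440/61 = 474067714/4487831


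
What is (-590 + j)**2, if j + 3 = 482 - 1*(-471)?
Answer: 129600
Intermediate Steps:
j = 950 (j = -3 + (482 - 1*(-471)) = -3 + (482 + 471) = -3 + 953 = 950)
(-590 + j)**2 = (-590 + 950)**2 = 360**2 = 129600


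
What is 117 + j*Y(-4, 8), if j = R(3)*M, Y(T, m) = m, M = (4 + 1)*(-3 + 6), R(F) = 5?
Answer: 717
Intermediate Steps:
M = 15 (M = 5*3 = 15)
j = 75 (j = 5*15 = 75)
117 + j*Y(-4, 8) = 117 + 75*8 = 117 + 600 = 717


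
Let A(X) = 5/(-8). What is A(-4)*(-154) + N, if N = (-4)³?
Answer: 129/4 ≈ 32.250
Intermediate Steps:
A(X) = -5/8 (A(X) = 5*(-⅛) = -5/8)
N = -64
A(-4)*(-154) + N = -5/8*(-154) - 64 = 385/4 - 64 = 129/4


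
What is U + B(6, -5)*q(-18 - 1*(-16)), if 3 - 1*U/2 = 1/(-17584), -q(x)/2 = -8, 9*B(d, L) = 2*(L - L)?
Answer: 52753/8792 ≈ 6.0001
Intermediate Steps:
B(d, L) = 0 (B(d, L) = (2*(L - L))/9 = (2*0)/9 = (⅑)*0 = 0)
q(x) = 16 (q(x) = -2*(-8) = 16)
U = 52753/8792 (U = 6 - 2/(-17584) = 6 - 2*(-1/17584) = 6 + 1/8792 = 52753/8792 ≈ 6.0001)
U + B(6, -5)*q(-18 - 1*(-16)) = 52753/8792 + 0*16 = 52753/8792 + 0 = 52753/8792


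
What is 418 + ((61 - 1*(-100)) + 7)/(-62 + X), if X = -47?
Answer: 45394/109 ≈ 416.46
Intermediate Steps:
418 + ((61 - 1*(-100)) + 7)/(-62 + X) = 418 + ((61 - 1*(-100)) + 7)/(-62 - 47) = 418 + ((61 + 100) + 7)/(-109) = 418 + (161 + 7)*(-1/109) = 418 + 168*(-1/109) = 418 - 168/109 = 45394/109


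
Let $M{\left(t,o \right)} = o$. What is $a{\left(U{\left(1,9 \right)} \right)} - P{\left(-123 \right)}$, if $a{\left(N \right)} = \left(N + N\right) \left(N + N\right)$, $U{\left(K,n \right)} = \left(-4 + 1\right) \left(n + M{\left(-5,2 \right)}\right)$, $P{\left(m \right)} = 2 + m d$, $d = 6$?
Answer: $5092$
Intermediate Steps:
$P{\left(m \right)} = 2 + 6 m$ ($P{\left(m \right)} = 2 + m 6 = 2 + 6 m$)
$U{\left(K,n \right)} = -6 - 3 n$ ($U{\left(K,n \right)} = \left(-4 + 1\right) \left(n + 2\right) = - 3 \left(2 + n\right) = -6 - 3 n$)
$a{\left(N \right)} = 4 N^{2}$ ($a{\left(N \right)} = 2 N 2 N = 4 N^{2}$)
$a{\left(U{\left(1,9 \right)} \right)} - P{\left(-123 \right)} = 4 \left(-6 - 27\right)^{2} - \left(2 + 6 \left(-123\right)\right) = 4 \left(-6 - 27\right)^{2} - \left(2 - 738\right) = 4 \left(-33\right)^{2} - -736 = 4 \cdot 1089 + 736 = 4356 + 736 = 5092$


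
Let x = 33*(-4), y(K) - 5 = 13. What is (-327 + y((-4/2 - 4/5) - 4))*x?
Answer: 40788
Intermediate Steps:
y(K) = 18 (y(K) = 5 + 13 = 18)
x = -132
(-327 + y((-4/2 - 4/5) - 4))*x = (-327 + 18)*(-132) = -309*(-132) = 40788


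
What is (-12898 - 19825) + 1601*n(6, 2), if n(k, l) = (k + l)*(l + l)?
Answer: 18509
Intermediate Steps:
n(k, l) = 2*l*(k + l) (n(k, l) = (k + l)*(2*l) = 2*l*(k + l))
(-12898 - 19825) + 1601*n(6, 2) = (-12898 - 19825) + 1601*(2*2*(6 + 2)) = -32723 + 1601*(2*2*8) = -32723 + 1601*32 = -32723 + 51232 = 18509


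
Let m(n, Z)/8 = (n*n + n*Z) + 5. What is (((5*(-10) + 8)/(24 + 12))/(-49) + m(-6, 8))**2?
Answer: 5527201/1764 ≈ 3133.3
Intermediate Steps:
m(n, Z) = 40 + 8*n**2 + 8*Z*n (m(n, Z) = 8*((n*n + n*Z) + 5) = 8*((n**2 + Z*n) + 5) = 8*(5 + n**2 + Z*n) = 40 + 8*n**2 + 8*Z*n)
(((5*(-10) + 8)/(24 + 12))/(-49) + m(-6, 8))**2 = (((5*(-10) + 8)/(24 + 12))/(-49) + (40 + 8*(-6)**2 + 8*8*(-6)))**2 = (((-50 + 8)/36)*(-1/49) + (40 + 8*36 - 384))**2 = (-42*1/36*(-1/49) + (40 + 288 - 384))**2 = (-7/6*(-1/49) - 56)**2 = (1/42 - 56)**2 = (-2351/42)**2 = 5527201/1764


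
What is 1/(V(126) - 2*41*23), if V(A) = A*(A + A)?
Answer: 1/29866 ≈ 3.3483e-5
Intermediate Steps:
V(A) = 2*A**2 (V(A) = A*(2*A) = 2*A**2)
1/(V(126) - 2*41*23) = 1/(2*126**2 - 2*41*23) = 1/(2*15876 - 82*23) = 1/(31752 - 1886) = 1/29866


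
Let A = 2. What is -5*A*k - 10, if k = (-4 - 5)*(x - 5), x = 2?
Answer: -280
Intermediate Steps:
k = 27 (k = (-4 - 5)*(2 - 5) = -9*(-3) = 27)
-5*A*k - 10 = -10*27 - 10 = -5*54 - 10 = -270 - 10 = -280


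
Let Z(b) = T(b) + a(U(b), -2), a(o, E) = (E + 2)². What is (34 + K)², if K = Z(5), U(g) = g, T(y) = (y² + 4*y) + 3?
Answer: 6724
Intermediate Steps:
T(y) = 3 + y² + 4*y
a(o, E) = (2 + E)²
Z(b) = 3 + b² + 4*b (Z(b) = (3 + b² + 4*b) + (2 - 2)² = (3 + b² + 4*b) + 0² = (3 + b² + 4*b) + 0 = 3 + b² + 4*b)
K = 48 (K = 3 + 5² + 4*5 = 3 + 25 + 20 = 48)
(34 + K)² = (34 + 48)² = 82² = 6724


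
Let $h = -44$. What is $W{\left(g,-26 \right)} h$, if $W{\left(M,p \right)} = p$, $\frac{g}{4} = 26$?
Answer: $1144$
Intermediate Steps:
$g = 104$ ($g = 4 \cdot 26 = 104$)
$W{\left(g,-26 \right)} h = \left(-26\right) \left(-44\right) = 1144$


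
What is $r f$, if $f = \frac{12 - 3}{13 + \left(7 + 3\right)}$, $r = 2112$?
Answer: $\frac{19008}{23} \approx 826.43$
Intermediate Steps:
$f = \frac{9}{23}$ ($f = \frac{9}{13 + 10} = \frac{9}{23} \approx 0.3913$)
$r f = 2112 \cdot \frac{9}{23} = \frac{19008}{23}$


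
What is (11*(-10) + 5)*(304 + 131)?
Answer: -45675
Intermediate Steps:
(11*(-10) + 5)*(304 + 131) = (-110 + 5)*435 = -105*435 = -45675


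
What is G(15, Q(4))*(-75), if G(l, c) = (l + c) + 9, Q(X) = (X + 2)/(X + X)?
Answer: -7425/4 ≈ -1856.3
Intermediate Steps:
Q(X) = (2 + X)/(2*X) (Q(X) = (2 + X)/((2*X)) = (2 + X)*(1/(2*X)) = (2 + X)/(2*X))
G(l, c) = 9 + c + l (G(l, c) = (c + l) + 9 = 9 + c + l)
G(15, Q(4))*(-75) = (9 + (1/2)*(2 + 4)/4 + 15)*(-75) = (9 + (1/2)*(1/4)*6 + 15)*(-75) = (9 + 3/4 + 15)*(-75) = (99/4)*(-75) = -7425/4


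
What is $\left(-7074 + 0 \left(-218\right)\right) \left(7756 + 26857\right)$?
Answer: $-244852362$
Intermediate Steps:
$\left(-7074 + 0 \left(-218\right)\right) \left(7756 + 26857\right) = \left(-7074 + 0\right) 34613 = \left(-7074\right) 34613 = -244852362$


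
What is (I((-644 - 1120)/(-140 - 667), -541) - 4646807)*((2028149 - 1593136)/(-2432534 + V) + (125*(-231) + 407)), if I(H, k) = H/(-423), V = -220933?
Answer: 13313712580964481076531/100643349843 ≈ 1.3229e+11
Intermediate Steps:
I(H, k) = -H/423 (I(H, k) = H*(-1/423) = -H/423)
(I((-644 - 1120)/(-140 - 667), -541) - 4646807)*((2028149 - 1593136)/(-2432534 + V) + (125*(-231) + 407)) = (-(-644 - 1120)/(423*(-140 - 667)) - 4646807)*((2028149 - 1593136)/(-2432534 - 220933) + (125*(-231) + 407)) = (-(-196)/(47*(-807)) - 4646807)*(435013/(-2653467) + (-28875 + 407)) = (-(-196)*(-1)/(47*807) - 4646807)*(435013*(-1/2653467) - 28468) = (-1/423*588/269 - 4646807)*(-435013/2653467 - 28468) = (-196/37929 - 4646807)*(-75539333569/2653467) = -176248742899/37929*(-75539333569/2653467) = 13313712580964481076531/100643349843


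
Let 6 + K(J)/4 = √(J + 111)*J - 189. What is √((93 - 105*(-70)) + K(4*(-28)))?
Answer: √(6663 - 448*I) ≈ 81.673 - 2.7426*I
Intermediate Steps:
K(J) = -780 + 4*J*√(111 + J) (K(J) = -24 + 4*(√(J + 111)*J - 189) = -24 + 4*(√(111 + J)*J - 189) = -24 + 4*(J*√(111 + J) - 189) = -24 + 4*(-189 + J*√(111 + J)) = -24 + (-756 + 4*J*√(111 + J)) = -780 + 4*J*√(111 + J))
√((93 - 105*(-70)) + K(4*(-28))) = √((93 - 105*(-70)) + (-780 + 4*(4*(-28))*√(111 + 4*(-28)))) = √((93 + 7350) + (-780 + 4*(-112)*√(111 - 112))) = √(7443 + (-780 + 4*(-112)*√(-1))) = √(7443 + (-780 + 4*(-112)*I)) = √(7443 + (-780 - 448*I)) = √(6663 - 448*I)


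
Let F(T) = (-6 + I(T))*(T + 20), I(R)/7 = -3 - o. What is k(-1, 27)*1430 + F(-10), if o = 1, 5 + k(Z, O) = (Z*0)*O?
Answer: -7490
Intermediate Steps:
k(Z, O) = -5 (k(Z, O) = -5 + (Z*0)*O = -5 + 0*O = -5 + 0 = -5)
I(R) = -28 (I(R) = 7*(-3 - 1*1) = 7*(-3 - 1) = 7*(-4) = -28)
F(T) = -680 - 34*T (F(T) = (-6 - 28)*(T + 20) = -34*(20 + T) = -680 - 34*T)
k(-1, 27)*1430 + F(-10) = -5*1430 + (-680 - 34*(-10)) = -7150 + (-680 + 340) = -7150 - 340 = -7490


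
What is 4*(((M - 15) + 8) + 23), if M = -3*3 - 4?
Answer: 12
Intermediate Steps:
M = -13 (M = -9 - 4 = -13)
4*(((M - 15) + 8) + 23) = 4*(((-13 - 15) + 8) + 23) = 4*((-28 + 8) + 23) = 4*(-20 + 23) = 4*3 = 12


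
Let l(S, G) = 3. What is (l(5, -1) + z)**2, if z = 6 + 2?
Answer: 121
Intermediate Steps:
z = 8
(l(5, -1) + z)**2 = (3 + 8)**2 = 11**2 = 121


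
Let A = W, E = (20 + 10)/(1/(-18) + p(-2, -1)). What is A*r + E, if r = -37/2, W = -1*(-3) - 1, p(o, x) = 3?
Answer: -1421/53 ≈ -26.811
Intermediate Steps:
E = 540/53 (E = (20 + 10)/(1/(-18) + 3) = 30/(-1/18 + 3) = 30/(53/18) = 30*(18/53) = 540/53 ≈ 10.189)
W = 2 (W = 3 - 1 = 2)
A = 2
r = -37/2 (r = -37*½ = -37/2 ≈ -18.500)
A*r + E = 2*(-37/2) + 540/53 = -37 + 540/53 = -1421/53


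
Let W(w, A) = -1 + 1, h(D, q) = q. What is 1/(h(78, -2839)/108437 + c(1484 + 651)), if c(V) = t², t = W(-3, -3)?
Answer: -108437/2839 ≈ -38.195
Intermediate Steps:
W(w, A) = 0
t = 0
c(V) = 0 (c(V) = 0² = 0)
1/(h(78, -2839)/108437 + c(1484 + 651)) = 1/(-2839/108437 + 0) = 1/(-2839/108437) = -108437/2839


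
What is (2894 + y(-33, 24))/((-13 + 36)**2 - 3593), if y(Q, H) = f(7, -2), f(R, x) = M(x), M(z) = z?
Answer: -723/766 ≈ -0.94386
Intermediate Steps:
f(R, x) = x
y(Q, H) = -2
(2894 + y(-33, 24))/((-13 + 36)**2 - 3593) = (2894 - 2)/((-13 + 36)**2 - 3593) = 2892/(23**2 - 3593) = 2892/(529 - 3593) = 2892/(-3064) = 2892*(-1/3064) = -723/766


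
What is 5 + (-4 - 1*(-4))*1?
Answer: 5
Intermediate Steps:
5 + (-4 - 1*(-4))*1 = 5 + (-4 + 4)*1 = 5 + 0*1 = 5 + 0 = 5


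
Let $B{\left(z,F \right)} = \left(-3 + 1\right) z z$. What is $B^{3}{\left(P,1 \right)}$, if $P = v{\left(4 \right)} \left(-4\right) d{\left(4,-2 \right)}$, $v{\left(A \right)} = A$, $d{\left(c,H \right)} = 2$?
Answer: $-8589934592$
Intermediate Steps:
$P = -32$ ($P = 4 \left(-4\right) 2 = \left(-16\right) 2 = -32$)
$B{\left(z,F \right)} = - 2 z^{2}$
$B^{3}{\left(P,1 \right)} = \left(- 2 \left(-32\right)^{2}\right)^{3} = \left(\left(-2\right) 1024\right)^{3} = \left(-2048\right)^{3} = -8589934592$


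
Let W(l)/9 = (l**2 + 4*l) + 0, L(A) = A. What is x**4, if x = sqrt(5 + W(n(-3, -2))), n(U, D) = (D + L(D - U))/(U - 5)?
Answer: 380689/4096 ≈ 92.942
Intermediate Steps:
n(U, D) = (-U + 2*D)/(-5 + U) (n(U, D) = (D + (D - U))/(U - 5) = (-U + 2*D)/(-5 + U))
W(l) = 9*l**2 + 36*l (W(l) = 9*((l**2 + 4*l) + 0) = 9*(l**2 + 4*l) = 9*l**2 + 36*l)
x = sqrt(617)/8 (x = sqrt(5 + 9*((-1*(-3) + 2*(-2))/(-5 - 3))*(4 + (-1*(-3) + 2*(-2))/(-5 - 3))) = sqrt(5 + 9*((3 - 4)/(-8))*(4 + (3 - 4)/(-8))) = sqrt(5 + 9*(-1/8*(-1))*(4 - 1/8*(-1))) = sqrt(5 + 9*(1/8)*(4 + 1/8)) = sqrt(5 + 9*(1/8)*(33/8)) = sqrt(5 + 297/64) = sqrt(617/64) = sqrt(617)/8 ≈ 3.1049)
x**4 = (sqrt(617)/8)**4 = 380689/4096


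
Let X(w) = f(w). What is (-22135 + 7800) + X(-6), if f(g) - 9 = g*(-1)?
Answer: -14320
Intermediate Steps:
f(g) = 9 - g (f(g) = 9 + g*(-1) = 9 - g)
X(w) = 9 - w
(-22135 + 7800) + X(-6) = (-22135 + 7800) + (9 - 1*(-6)) = -14335 + (9 + 6) = -14335 + 15 = -14320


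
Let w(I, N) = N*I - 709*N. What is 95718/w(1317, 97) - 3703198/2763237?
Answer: 23045856959/81482332656 ≈ 0.28283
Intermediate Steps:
w(I, N) = -709*N + I*N (w(I, N) = I*N - 709*N = -709*N + I*N)
95718/w(1317, 97) - 3703198/2763237 = 95718/((97*(-709 + 1317))) - 3703198/2763237 = 95718/((97*608)) - 3703198*1/2763237 = 95718/58976 - 3703198/2763237 = 95718*(1/58976) - 3703198/2763237 = 47859/29488 - 3703198/2763237 = 23045856959/81482332656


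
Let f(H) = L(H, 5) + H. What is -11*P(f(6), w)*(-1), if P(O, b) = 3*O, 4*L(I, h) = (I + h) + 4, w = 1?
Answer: 1287/4 ≈ 321.75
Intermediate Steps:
L(I, h) = 1 + I/4 + h/4 (L(I, h) = ((I + h) + 4)/4 = (4 + I + h)/4 = 1 + I/4 + h/4)
f(H) = 9/4 + 5*H/4 (f(H) = (1 + H/4 + (¼)*5) + H = (1 + H/4 + 5/4) + H = (9/4 + H/4) + H = 9/4 + 5*H/4)
-11*P(f(6), w)*(-1) = -33*(9/4 + (5/4)*6)*(-1) = -33*(9/4 + 15/2)*(-1) = -33*39/4*(-1) = -11*117/4*(-1) = -1287/4*(-1) = 1287/4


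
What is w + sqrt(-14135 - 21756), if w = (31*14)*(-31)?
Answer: -13454 + I*sqrt(35891) ≈ -13454.0 + 189.45*I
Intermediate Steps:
w = -13454 (w = 434*(-31) = -13454)
w + sqrt(-14135 - 21756) = -13454 + sqrt(-14135 - 21756) = -13454 + sqrt(-35891) = -13454 + I*sqrt(35891)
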